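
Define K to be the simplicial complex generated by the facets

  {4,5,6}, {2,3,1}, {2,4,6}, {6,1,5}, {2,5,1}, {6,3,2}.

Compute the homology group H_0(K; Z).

Order the vertices as 1 < 2 < 3 < 4 < 5 < 6. Listing each simplex with vertices in this order, K has dimension 2 with simplices:

  0-simplices (6): [1], [2], [3], [4], [5], [6]
  1-simplices (12): [1,2], [1,3], [1,5], [1,6], [2,3], [2,4], [2,5], [2,6], [3,6], [4,5], [4,6], [5,6]
  2-simplices (6): [1,2,3], [1,2,5], [1,5,6], [2,3,6], [2,4,6], [4,5,6]

Hence C_0 ≅ Z^6, C_1 ≅ Z^12, C_2 ≅ Z^6.

The boundary map ∂_1: C_1 → C_0 maps an edge to its endpoints' difference, ∂[p,q] = q − p.
As a 6×12 matrix over Z this has rank 5, with invariant factors (1,1,1,1,1).

The boundary map ∂_2: C_2 → C_1 maps a triangle to the signed sum of its edges. For instance
  ∂[2,3,6] = [3,6] − [2,6] + [2,3],
  ∂[1,5,6] = [5,6] − [1,6] + [1,5].
The 12×6 boundary matrix has rank 6 and Smith normal form diag(1,1,1,1,1,1).

Now H_k = ker ∂_k / im ∂_{k+1}, so:

  H_0: rank C_0 − rank ∂_1 = 6 − 5 = 1, and the invariant factors of ∂_1 are all 1, so H_0 ≅ Z.

H_0 = Z.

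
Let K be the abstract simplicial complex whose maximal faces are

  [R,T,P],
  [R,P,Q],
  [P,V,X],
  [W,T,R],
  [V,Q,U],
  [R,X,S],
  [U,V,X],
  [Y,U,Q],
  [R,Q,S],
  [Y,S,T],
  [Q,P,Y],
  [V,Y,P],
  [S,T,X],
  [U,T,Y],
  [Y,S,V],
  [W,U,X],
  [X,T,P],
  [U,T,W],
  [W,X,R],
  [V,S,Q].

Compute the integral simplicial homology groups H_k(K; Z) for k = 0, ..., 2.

H_0 = Z,  H_1 = Z × Z/2,  H_2 = 0.

Take the total order P < Q < R < S < T < U < V < W < X < Y on the vertex set. Then K (dimension 2) consists of the simplices:

  0-simplices (10): P, Q, R, S, T, U, V, W, X, Y
  1-simplices (30): PQ, PR, PT, PV, PX, PY, QR, QS, QU, QV, QY, RS, RT, RW, RX, ST, SV, SX, SY, TU, TW, TX, TY, UV, UW, UX, UY, VX, VY, WX
  2-simplices (20): PQR, PQY, PRT, PTX, PVX, PVY, QRS, QSV, QUV, QUY, RSX, RTW, RWX, STX, STY, SVY, TUW, TUY, UVX, UWX

so the chain groups are C_0 ≅ Z^10, C_1 ≅ Z^30, C_2 ≅ Z^20.

The boundary map ∂_1: C_1 → C_0 is given by ∂[p,q] = [q] − [p].
The resulting 10×30 matrix has rank 9, and its Smith normal form has invariant factors (1,1,1,1,1,1,1,1,1).

∂_2: C_2 → C_1 maps a triangle to the signed sum of its edges. For instance
  ∂PQY = QY − PY + PQ,
  ∂RSX = SX − RX + RS.
The resulting 30×20 matrix has rank 20, and its Smith normal form has invariant factors (1,1,1,1,1,1,1,1,1,1,1,1,1,1,1,1,1,1,1,2).

Computing H_k = (kernel of ∂_k) / (image of ∂_{k+1}):

  H_0: rank C_0 − rank ∂_1 = 10 − 9 = 1, and the invariant factors of ∂_1 are all 1, so H_0 = Z.
  H_1: rank ker ∂_1 − rank ∂_2 = (30 − 9) − 20 = 1, and ∂_2 has invariant factor 2 > 1, so H_1 = Z × Z/2.
  H_2: rank ker ∂_2 − rank ∂_3 = (20 − 20) − 0 = 0, and there is no ∂_3, so H_2 = 0.

(K is a triangulation of the Klein bottle.)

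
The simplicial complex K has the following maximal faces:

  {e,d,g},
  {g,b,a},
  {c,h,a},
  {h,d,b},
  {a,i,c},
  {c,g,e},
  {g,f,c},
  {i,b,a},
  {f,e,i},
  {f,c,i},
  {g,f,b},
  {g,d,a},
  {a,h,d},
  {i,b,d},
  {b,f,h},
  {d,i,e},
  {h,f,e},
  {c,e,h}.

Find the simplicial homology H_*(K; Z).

Take the total order a < b < c < d < e < f < g < h < i on the vertex set. Then K (dimension 2) consists of the simplices:

  0-simplices (9): a, b, c, d, e, f, g, h, i
  1-simplices (27): ab, ac, ad, ag, ah, ai, bd, bf, bg, bh, bi, ce, cf, cg, ch, ci, de, dg, dh, di, ef, eg, eh, ei, fg, fh, fi
  2-simplices (18): abg, abi, ach, aci, adg, adh, bdh, bdi, bfg, bfh, ceg, ceh, cfg, cfi, deg, dei, efh, efi

so the chain groups are C_0 ≅ Z^9, C_1 ≅ Z^27, C_2 ≅ Z^18.

Boundary ∂_1: C_1 → C_0 sends each edge [p,q] (with p < q) to q − p. For instance
  ∂de = e − d.
The resulting 9×27 matrix has rank 8, and its Smith normal form has invariant factors (1,1,1,1,1,1,1,1).

∂_2: C_2 → C_1 maps a triangle to the signed sum of its edges. For instance
  ∂ach = ch − ah + ac,
  ∂efh = fh − eh + ef.
This gives a 27×18 integer matrix of rank 18; reducing to Smith normal form yields diagonal entries (1,1,1,1,1,1,1,1,1,1,1,1,1,1,1,1,1,2).

Computing H_k = (kernel of ∂_k) / (image of ∂_{k+1}):

  H_0: rank C_0 − rank ∂_1 = 9 − 8 = 1, and the invariant factors of ∂_1 are all 1, so H_0 = Z.
  H_1: rank ker ∂_1 − rank ∂_2 = (27 − 8) − 18 = 1, and ∂_2 has invariant factor 2 > 1, so H_1 = Z ⊕ Z/2.
  H_2: rank ker ∂_2 − rank ∂_3 = (18 − 18) − 0 = 0, and there is no ∂_3, so H_2 = 0.

H_0 ≅ Z,  H_1 ≅ Z ⊕ Z/2,  H_2 = 0.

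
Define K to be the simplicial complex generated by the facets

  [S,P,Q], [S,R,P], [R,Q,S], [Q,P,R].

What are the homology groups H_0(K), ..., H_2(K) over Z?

We work with the vertex ordering P < Q < R < S. The simplices of K, each written with vertices in increasing order, are:

  0-simplices (4): P, Q, R, S
  1-simplices (6): PQ, PR, PS, QR, QS, RS
  2-simplices (4): PQR, PQS, PRS, QRS

so the chain groups are C_0 ≅ Z^4, C_1 ≅ Z^6, C_2 ≅ Z^4.

∂_1: C_1 → C_0 maps an edge to its endpoints' difference, ∂[p,q] = q − p. For instance
  ∂PS = S − P.
As a 4×6 matrix over Z this has rank 3, with invariant factors (1,1,1).

∂_2: C_2 → C_1 sends each 2-simplex [p,q,r] to [q,r] − [p,r] + [p,q]. For instance
  ∂PQR = QR − PR + PQ,
  ∂PQS = QS − PS + PQ.
The resulting 6×4 matrix has rank 3, and its Smith normal form has invariant factors (1,1,1).

From H_k ≅ ker(∂_k) / im(∂_{k+1}) we obtain:

  H_0: rank C_0 − rank ∂_1 = 4 − 3 = 1, and the invariant factors of ∂_1 are all 1, so H_0 = Z.
  H_1: rank ker ∂_1 − rank ∂_2 = (6 − 3) − 3 = 0, and the invariant factors of ∂_2 are all 1, so H_1 = 0.
  H_2: rank ker ∂_2 − rank ∂_3 = (4 − 3) − 0 = 1, and there is no ∂_3, so H_2 = Z.

As a check, the Euler characteristic is 4 − 6 + 4 = 2, which agrees with 1 − 0 + 1 = 2.
(K is a triangulation of the 2-sphere S^2.)

H_0 = Z,  H_1 = 0,  H_2 = Z.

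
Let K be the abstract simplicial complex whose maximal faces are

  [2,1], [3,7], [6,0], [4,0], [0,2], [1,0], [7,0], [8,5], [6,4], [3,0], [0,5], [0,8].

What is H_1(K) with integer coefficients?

H_1 ≅ Z^4.

Fix the vertex order 0 < 1 < 2 < 3 < 4 < 5 < 6 < 7 < 8 and write every simplex with vertices in increasing order. Then dim K = 1 and the simplices of K are:

  0-simplices (9): [0], [1], [2], [3], [4], [5], [6], [7], [8]
  1-simplices (12): [0,1], [0,2], [0,3], [0,4], [0,5], [0,6], [0,7], [0,8], [1,2], [3,7], [4,6], [5,8]

so the chain groups are C_0 ≅ Z^9, C_1 ≅ Z^12.

Boundary ∂_1: C_1 → C_0 is given by ∂[p,q] = [q] − [p].
The 9×12 boundary matrix has rank 8 and Smith normal form diag(1,1,1,1,1,1,1,1).

From H_k ≅ ker(∂_k) / im(∂_{k+1}) we obtain:

  H_1: rank ker ∂_1 − rank ∂_2 = (12 − 8) − 0 = 4, and there is no ∂_2, so H_1 ≅ Z^4.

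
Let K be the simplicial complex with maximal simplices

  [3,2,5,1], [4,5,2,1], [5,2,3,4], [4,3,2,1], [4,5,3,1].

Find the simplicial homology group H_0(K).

Fix the vertex order 1 < 2 < 3 < 4 < 5 and write every simplex with vertices in increasing order. Then dim K = 3 and the simplices of K are:

  0-simplices (5): [1], [2], [3], [4], [5]
  1-simplices (10): [1,2], [1,3], [1,4], [1,5], [2,3], [2,4], [2,5], [3,4], [3,5], [4,5]
  2-simplices (10): [1,2,3], [1,2,4], [1,2,5], [1,3,4], [1,3,5], [1,4,5], [2,3,4], [2,3,5], [2,4,5], [3,4,5]
  3-simplices (5): [1,2,3,4], [1,2,3,5], [1,2,4,5], [1,3,4,5], [2,3,4,5]

Hence C_0 ≅ Z^5, C_1 ≅ Z^10, C_2 ≅ Z^10, C_3 ≅ Z^5.

Boundary ∂_1: C_1 → C_0 sends each edge [p,q] (with p < q) to q − p.
The 5×10 boundary matrix has rank 4 and Smith normal form diag(1,1,1,1).

∂_2: C_2 → C_1 maps a triangle to the signed sum of its edges. For instance
  ∂[1,3,5] = [3,5] − [1,5] + [1,3],
  ∂[1,2,3] = [2,3] − [1,3] + [1,2].
The resulting 10×10 matrix has rank 6, and its Smith normal form has invariant factors (1,1,1,1,1,1).

The boundary map ∂_3: C_3 → C_2 sends each 3-simplex σ to the alternating sum Σ_i (−1)^i (σ with its i-th vertex removed). For instance
  ∂[1,2,4,5] = [2,4,5] − [1,4,5] + [1,2,5] − [1,2,4],
  ∂[1,3,4,5] = [3,4,5] − [1,4,5] + [1,3,5] − [1,3,4].
As a 10×5 matrix over Z this has rank 4, with invariant factors (1,1,1,1).

Now H_k = ker ∂_k / im ∂_{k+1}, so:

  H_0: rank C_0 − rank ∂_1 = 5 − 4 = 1, and the invariant factors of ∂_1 are all 1, so H_0 ≅ Z.

H_0 ≅ Z.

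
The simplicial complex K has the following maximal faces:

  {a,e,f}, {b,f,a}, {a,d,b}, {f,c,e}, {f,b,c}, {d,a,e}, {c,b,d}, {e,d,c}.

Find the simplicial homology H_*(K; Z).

H_0 = Z,  H_1 = 0,  H_2 = Z.

We work with the vertex ordering a < b < c < d < e < f. The simplices of K, each written with vertices in increasing order, are:

  0-simplices (6): a, b, c, d, e, f
  1-simplices (12): ab, ad, ae, af, bc, bd, bf, cd, ce, cf, de, ef
  2-simplices (8): abd, abf, ade, aef, bcd, bcf, cde, cef

Hence C_0 ≅ Z^6, C_1 ≅ Z^12, C_2 ≅ Z^8.

The boundary map ∂_1: C_1 → C_0 maps an edge to its endpoints' difference, ∂[p,q] = q − p. For instance
  ∂de = e − d.
The resulting 6×12 matrix has rank 5, and its Smith normal form has invariant factors (1,1,1,1,1).

∂_2: C_2 → C_1 sends each 2-simplex [p,q,r] to [q,r] − [p,r] + [p,q]. For instance
  ∂cef = ef − cf + ce,
  ∂bcf = cf − bf + bc.
This gives a 12×8 integer matrix of rank 7; reducing to Smith normal form yields diagonal entries (1,1,1,1,1,1,1).

Now H_k = ker ∂_k / im ∂_{k+1}, so:

  H_0: rank C_0 − rank ∂_1 = 6 − 5 = 1, and the invariant factors of ∂_1 are all 1, so H_0 ≅ Z.
  H_1: rank ker ∂_1 − rank ∂_2 = (12 − 5) − 7 = 0, and the invariant factors of ∂_2 are all 1, so H_1 ≅ 0.
  H_2: rank ker ∂_2 − rank ∂_3 = (8 − 7) − 0 = 1, and there is no ∂_3, so H_2 ≅ Z.

As a check, the Euler characteristic is 6 − 12 + 8 = 2, which agrees with 1 − 0 + 1 = 2.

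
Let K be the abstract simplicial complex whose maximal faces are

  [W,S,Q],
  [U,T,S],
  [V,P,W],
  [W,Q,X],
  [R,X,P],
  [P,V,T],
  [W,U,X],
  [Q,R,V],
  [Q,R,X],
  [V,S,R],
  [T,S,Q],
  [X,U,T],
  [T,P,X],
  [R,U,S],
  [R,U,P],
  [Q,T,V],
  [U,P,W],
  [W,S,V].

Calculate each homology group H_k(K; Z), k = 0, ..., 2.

H_0 ≅ Z,  H_1 ≅ Z ⊕ Z_2,  H_2 = 0.

Order the vertices as P < Q < R < S < T < U < V < W < X. Listing each simplex with vertices in this order, K has dimension 2 with simplices:

  0-simplices (9): P, Q, R, S, T, U, V, W, X
  1-simplices (27): PR, PT, PU, PV, PW, PX, QR, QS, QT, QV, QW, QX, RS, RU, RV, RX, ST, SU, SV, SW, TU, TV, TX, UW, UX, VW, WX
  2-simplices (18): PRU, PRX, PTV, PTX, PUW, PVW, QRV, QRX, QST, QSW, QTV, QWX, RSU, RSV, STU, SVW, TUX, UWX

giving chain groups C_0 ≅ Z^9, C_1 ≅ Z^27, C_2 ≅ Z^18.

Boundary ∂_1: C_1 → C_0 maps an edge to its endpoints' difference, ∂[p,q] = q − p.
As a 9×27 matrix over Z this has rank 8, with invariant factors (1,1,1,1,1,1,1,1).

Boundary ∂_2: C_2 → C_1 maps a triangle to the signed sum of its edges. For instance
  ∂QWX = WX − QX + QW,
  ∂PRX = RX − PX + PR.
The 27×18 boundary matrix has rank 18 and Smith normal form diag(1,1,1,1,1,1,1,1,1,1,1,1,1,1,1,1,1,2).

Computing H_k = (kernel of ∂_k) / (image of ∂_{k+1}):

  H_0: rank C_0 − rank ∂_1 = 9 − 8 = 1, and the invariant factors of ∂_1 are all 1, so H_0 = Z.
  H_1: rank ker ∂_1 − rank ∂_2 = (27 − 8) − 18 = 1, and ∂_2 has invariant factor 2 > 1, so H_1 = Z ⊕ Z_2.
  H_2: rank ker ∂_2 − rank ∂_3 = (18 − 18) − 0 = 0, and there is no ∂_3, so H_2 = 0.

As a check, the Euler characteristic is 9 − 27 + 18 = 0, which agrees with 1 − 1 + 0 = 0.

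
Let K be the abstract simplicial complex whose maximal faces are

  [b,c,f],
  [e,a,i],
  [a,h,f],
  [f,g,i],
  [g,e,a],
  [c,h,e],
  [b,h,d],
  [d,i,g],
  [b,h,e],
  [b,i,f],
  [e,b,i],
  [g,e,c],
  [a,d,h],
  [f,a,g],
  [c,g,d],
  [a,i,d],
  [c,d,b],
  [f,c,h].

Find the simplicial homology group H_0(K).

H_0 = Z.

Take the total order a < b < c < d < e < f < g < h < i on the vertex set. Then K (dimension 2) consists of the simplices:

  0-simplices (9): a, b, c, d, e, f, g, h, i
  1-simplices (27): ad, ae, af, ag, ah, ai, bc, bd, be, bf, bh, bi, cd, ce, cf, cg, ch, dg, dh, di, eg, eh, ei, fg, fh, fi, gi
  2-simplices (18): adh, adi, aeg, aei, afg, afh, bcd, bcf, bdh, beh, bei, bfi, cdg, ceg, ceh, cfh, dgi, fgi

so the chain groups are C_0 ≅ Z^9, C_1 ≅ Z^27, C_2 ≅ Z^18.

Boundary ∂_1: C_1 → C_0 is given by ∂[p,q] = [q] − [p]. For instance
  ∂ae = e − a.
The 9×27 boundary matrix has rank 8 and Smith normal form diag(1,1,1,1,1,1,1,1).

Boundary ∂_2: C_2 → C_1 sends each 2-simplex [p,q,r] to [q,r] − [p,r] + [p,q]. For instance
  ∂cfh = fh − ch + cf,
  ∂cdg = dg − cg + cd.
The 27×18 boundary matrix has rank 18 and Smith normal form diag(1,1,1,1,1,1,1,1,1,1,1,1,1,1,1,1,1,2).

Computing H_k = (kernel of ∂_k) / (image of ∂_{k+1}):

  H_0: rank C_0 − rank ∂_1 = 9 − 8 = 1, and the invariant factors of ∂_1 are all 1, so H_0 = Z.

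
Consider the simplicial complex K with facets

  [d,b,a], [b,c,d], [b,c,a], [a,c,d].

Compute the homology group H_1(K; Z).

H_1 = 0.

K has 4 vertices, 6 edges, 4 triangles.
rank ∂_1 = 3, rank ∂_2 = 3 ⇒ b_1 = 6 − 3 − 3 = 0; all invariant factors of ∂_2 are 1 so no torsion. So H_1 = 0.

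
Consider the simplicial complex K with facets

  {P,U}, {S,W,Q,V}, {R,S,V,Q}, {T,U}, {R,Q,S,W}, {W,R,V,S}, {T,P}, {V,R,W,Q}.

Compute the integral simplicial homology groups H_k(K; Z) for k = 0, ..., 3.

H_0 = Z^2,  H_1 = Z,  H_2 = 0,  H_3 = Z.

Order the vertices as P < Q < R < S < T < U < V < W. Listing each simplex with vertices in this order, K has dimension 3 with simplices:

  0-simplices (8): P, Q, R, S, T, U, V, W
  1-simplices (13): PT, PU, QR, QS, QV, QW, RS, RV, RW, SV, SW, TU, VW
  2-simplices (10): QRS, QRV, QRW, QSV, QSW, QVW, RSV, RSW, RVW, SVW
  3-simplices (5): QRSV, QRSW, QRVW, QSVW, RSVW

Hence C_0 ≅ Z^8, C_1 ≅ Z^13, C_2 ≅ Z^10, C_3 ≅ Z^5.

The boundary map ∂_1: C_1 → C_0 is given by ∂[p,q] = [q] − [p].
This gives a 8×13 integer matrix of rank 6; reducing to Smith normal form yields diagonal entries (1,1,1,1,1,1).

Boundary ∂_2: C_2 → C_1 maps a triangle to the signed sum of its edges. For instance
  ∂SVW = VW − SW + SV,
  ∂QRV = RV − QV + QR.
The 13×10 boundary matrix has rank 6 and Smith normal form diag(1,1,1,1,1,1).

Boundary ∂_3: C_3 → C_2 sends each 3-simplex σ to the alternating sum Σ_i (−1)^i (σ with its i-th vertex removed). For instance
  ∂QRVW = RVW − QVW + QRW − QRV,
  ∂QRSV = RSV − QSV + QRV − QRS.
The 10×5 boundary matrix has rank 4 and Smith normal form diag(1,1,1,1).

From H_k ≅ ker(∂_k) / im(∂_{k+1}) we obtain:

  H_0: rank C_0 − rank ∂_1 = 8 − 6 = 2, and the invariant factors of ∂_1 are all 1, so H_0 ≅ Z^2.
  H_1: rank ker ∂_1 − rank ∂_2 = (13 − 6) − 6 = 1, and the invariant factors of ∂_2 are all 1, so H_1 ≅ Z.
  H_2: rank ker ∂_2 − rank ∂_3 = (10 − 6) − 4 = 0, and the invariant factors of ∂_3 are all 1, so H_2 ≅ 0.
  H_3: rank ker ∂_3 − rank ∂_4 = (5 − 4) − 0 = 1, and there is no ∂_4, so H_3 ≅ Z.

(K is a triangulation of the disjoint union of the circle S^1 and the 3-sphere S^3.)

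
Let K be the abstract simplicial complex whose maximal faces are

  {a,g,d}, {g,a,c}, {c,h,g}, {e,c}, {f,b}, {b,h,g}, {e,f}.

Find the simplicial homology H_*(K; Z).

Take the total order a < b < c < d < e < f < g < h on the vertex set. Then K (dimension 2) consists of the simplices:

  0-simplices (8): a, b, c, d, e, f, g, h
  1-simplices (12): ac, ad, ag, bf, bg, bh, ce, cg, ch, dg, ef, gh
  2-simplices (4): acg, adg, bgh, cgh

giving chain groups C_0 ≅ Z^8, C_1 ≅ Z^12, C_2 ≅ Z^4.

Boundary ∂_1: C_1 → C_0 sends each edge [p,q] (with p < q) to q − p. For instance
  ∂ef = f − e.
As a 8×12 matrix over Z this has rank 7, with invariant factors (1,1,1,1,1,1,1).

The boundary map ∂_2: C_2 → C_1 maps a triangle to the signed sum of its edges. For instance
  ∂adg = dg − ag + ad,
  ∂cgh = gh − ch + cg.
The 12×4 boundary matrix has rank 4 and Smith normal form diag(1,1,1,1).

Now H_k = ker ∂_k / im ∂_{k+1}, so:

  H_0: rank C_0 − rank ∂_1 = 8 − 7 = 1, and the invariant factors of ∂_1 are all 1, so H_0 = Z.
  H_1: rank ker ∂_1 − rank ∂_2 = (12 − 7) − 4 = 1, and the invariant factors of ∂_2 are all 1, so H_1 = Z.
  H_2: rank ker ∂_2 − rank ∂_3 = (4 − 4) − 0 = 0, and there is no ∂_3, so H_2 = 0.

H_0 ≅ Z,  H_1 ≅ Z,  H_2 = 0.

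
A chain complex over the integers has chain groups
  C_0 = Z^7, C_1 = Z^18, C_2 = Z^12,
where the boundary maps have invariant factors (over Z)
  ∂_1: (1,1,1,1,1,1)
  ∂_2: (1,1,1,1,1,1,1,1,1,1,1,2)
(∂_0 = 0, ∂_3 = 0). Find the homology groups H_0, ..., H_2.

H_0: b_0 = 7 − 0 − 6 = 1; torsion from ∂_1 factors > 1: none. So H_0 ≅ Z.
H_1: b_1 = 18 − 6 − 12 = 0; torsion from ∂_2 factors > 1: [2]. So H_1 ≅ Z/2.
H_2: b_2 = 12 − 12 − 0 = 0; torsion from ∂_3 factors > 1: none. So H_2 ≅ 0.

H_0 ≅ Z,  H_1 ≅ Z/2,  H_2 = 0.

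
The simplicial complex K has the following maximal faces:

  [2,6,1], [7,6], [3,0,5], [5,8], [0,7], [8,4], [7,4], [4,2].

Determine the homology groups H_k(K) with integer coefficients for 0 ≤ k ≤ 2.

H_0 ≅ Z,  H_1 ≅ Z^2,  H_2 = 0.

Order the vertices as 0 < 1 < 2 < 3 < 4 < 5 < 6 < 7 < 8. Listing each simplex with vertices in this order, K has dimension 2 with simplices:

  0-simplices (9): [0], [1], [2], [3], [4], [5], [6], [7], [8]
  1-simplices (12): [0,3], [0,5], [0,7], [1,2], [1,6], [2,4], [2,6], [3,5], [4,7], [4,8], [5,8], [6,7]
  2-simplices (2): [0,3,5], [1,2,6]

Hence C_0 ≅ Z^9, C_1 ≅ Z^12, C_2 ≅ Z^2.

Boundary ∂_1: C_1 → C_0 maps an edge to its endpoints' difference, ∂[p,q] = q − p. For instance
  ∂[1,2] = [2] − [1].
As a 9×12 matrix over Z this has rank 8, with invariant factors (1,1,1,1,1,1,1,1).

Boundary ∂_2: C_2 → C_1 sends each 2-simplex [p,q,r] to [q,r] − [p,r] + [p,q]. For instance
  ∂[1,2,6] = [2,6] − [1,6] + [1,2],
  ∂[0,3,5] = [3,5] − [0,5] + [0,3].
As a 12×2 matrix over Z this has rank 2, with invariant factors (1,1).

Reading off H_k = ker ∂_k / im ∂_{k+1}:

  H_0: rank C_0 − rank ∂_1 = 9 − 8 = 1, and the invariant factors of ∂_1 are all 1, so H_0 ≅ Z.
  H_1: rank ker ∂_1 − rank ∂_2 = (12 − 8) − 2 = 2, and the invariant factors of ∂_2 are all 1, so H_1 ≅ Z^2.
  H_2: rank ker ∂_2 − rank ∂_3 = (2 − 2) − 0 = 0, and there is no ∂_3, so H_2 ≅ 0.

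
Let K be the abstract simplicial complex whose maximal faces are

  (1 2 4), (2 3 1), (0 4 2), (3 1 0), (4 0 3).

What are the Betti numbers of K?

Fix the vertex order 0 < 1 < 2 < 3 < 4 and write every simplex with vertices in increasing order. Then dim K = 2 and the simplices of K are:

  0-simplices (5): [0], [1], [2], [3], [4]
  1-simplices (10): [0,1], [0,2], [0,3], [0,4], [1,2], [1,3], [1,4], [2,3], [2,4], [3,4]
  2-simplices (5): [0,1,3], [0,2,4], [0,3,4], [1,2,3], [1,2,4]

Hence C_0 ≅ Z^5, C_1 ≅ Z^10, C_2 ≅ Z^5.

Boundary ∂_1: C_1 → C_0 is given by ∂[p,q] = [q] − [p]. For instance
  ∂[3,4] = [4] − [3].
As a 5×10 matrix over Z this has rank 4, with invariant factors (1,1,1,1).

Boundary ∂_2: C_2 → C_1 acts by ∂[p,q,r] = [q,r] − [p,r] + [p,q]. For instance
  ∂[0,2,4] = [2,4] − [0,4] + [0,2],
  ∂[0,3,4] = [3,4] − [0,4] + [0,3].
The resulting 10×5 matrix has rank 5, and its Smith normal form has invariant factors (1,1,1,1,1).

Now H_k = ker ∂_k / im ∂_{k+1}, so:

  H_0: rank C_0 − rank ∂_1 = 5 − 4 = 1, and the invariant factors of ∂_1 are all 1, so H_0 ≅ Z.
  H_1: rank ker ∂_1 − rank ∂_2 = (10 − 4) − 5 = 1, and the invariant factors of ∂_2 are all 1, so H_1 ≅ Z.
  H_2: rank ker ∂_2 − rank ∂_3 = (5 − 5) − 0 = 0, and there is no ∂_3, so H_2 ≅ 0.

Hence the Betti numbers are b_0 = 1, b_1 = 1, b_2 = 0.

b_0 = 1, b_1 = 1, b_2 = 0.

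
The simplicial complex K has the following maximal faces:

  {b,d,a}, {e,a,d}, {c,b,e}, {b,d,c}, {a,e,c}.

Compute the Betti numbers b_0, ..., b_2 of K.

Fix the vertex order a < b < c < d < e and write every simplex with vertices in increasing order. Then dim K = 2 and the simplices of K are:

  0-simplices (5): a, b, c, d, e
  1-simplices (10): ab, ac, ad, ae, bc, bd, be, cd, ce, de
  2-simplices (5): abd, ace, ade, bcd, bce

Hence C_0 ≅ Z^5, C_1 ≅ Z^10, C_2 ≅ Z^5.

∂_1: C_1 → C_0 sends each edge [p,q] (with p < q) to q − p. For instance
  ∂ac = c − a.
The 5×10 boundary matrix has rank 4 and Smith normal form diag(1,1,1,1).

Boundary ∂_2: C_2 → C_1 sends each 2-simplex [p,q,r] to [q,r] − [p,r] + [p,q]. For instance
  ∂ade = de − ae + ad,
  ∂abd = bd − ad + ab.
As a 10×5 matrix over Z this has rank 5, with invariant factors (1,1,1,1,1).

From H_k ≅ ker(∂_k) / im(∂_{k+1}) we obtain:

  H_0: rank C_0 − rank ∂_1 = 5 − 4 = 1, and the invariant factors of ∂_1 are all 1, so H_0 ≅ Z.
  H_1: rank ker ∂_1 − rank ∂_2 = (10 − 4) − 5 = 1, and the invariant factors of ∂_2 are all 1, so H_1 ≅ Z.
  H_2: rank ker ∂_2 − rank ∂_3 = (5 − 5) − 0 = 0, and there is no ∂_3, so H_2 ≅ 0.

As a check, the Euler characteristic is 5 − 10 + 5 = 0, which agrees with 1 − 1 + 0 = 0.

Hence the Betti numbers are b_0 = 1, b_1 = 1, b_2 = 0.

b_0 = 1, b_1 = 1, b_2 = 0.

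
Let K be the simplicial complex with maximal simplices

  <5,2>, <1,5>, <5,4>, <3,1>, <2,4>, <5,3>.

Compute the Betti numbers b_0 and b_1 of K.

Fix the vertex order 1 < 2 < 3 < 4 < 5 and write every simplex with vertices in increasing order. Then dim K = 1 and the simplices of K are:

  0-simplices (5): [1], [2], [3], [4], [5]
  1-simplices (6): [1,3], [1,5], [2,4], [2,5], [3,5], [4,5]

Hence C_0 ≅ Z^5, C_1 ≅ Z^6.

The boundary map ∂_1: C_1 → C_0 is given by ∂[p,q] = [q] − [p]. For instance
  ∂[4,5] = [5] − [4].
As a 5×6 matrix over Z this has rank 4, with invariant factors (1,1,1,1).

Now H_k = ker ∂_k / im ∂_{k+1}, so:

  H_0: rank C_0 − rank ∂_1 = 5 − 4 = 1, and the invariant factors of ∂_1 are all 1, so H_0 = Z.
  H_1: rank ker ∂_1 − rank ∂_2 = (6 − 4) − 0 = 2, and there is no ∂_2, so H_1 = Z^2.

(K is a triangulation of a wedge of 2 circles.)

Hence the Betti numbers are b_0 = 1, b_1 = 2.

b_0 = 1, b_1 = 2.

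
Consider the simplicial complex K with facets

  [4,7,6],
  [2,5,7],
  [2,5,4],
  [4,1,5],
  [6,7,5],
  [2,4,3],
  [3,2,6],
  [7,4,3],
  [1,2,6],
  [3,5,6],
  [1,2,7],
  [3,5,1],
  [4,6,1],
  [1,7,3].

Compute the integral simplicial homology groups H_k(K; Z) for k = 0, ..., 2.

We work with the vertex ordering 1 < 2 < 3 < 4 < 5 < 6 < 7. The simplices of K, each written with vertices in increasing order, are:

  0-simplices (7): [1], [2], [3], [4], [5], [6], [7]
  1-simplices (21): [1,2], [1,3], [1,4], [1,5], [1,6], [1,7], [2,3], [2,4], [2,5], [2,6], [2,7], [3,4], [3,5], [3,6], [3,7], [4,5], [4,6], [4,7], [5,6], [5,7], [6,7]
  2-simplices (14): [1,2,6], [1,2,7], [1,3,5], [1,3,7], [1,4,5], [1,4,6], [2,3,4], [2,3,6], [2,4,5], [2,5,7], [3,4,7], [3,5,6], [4,6,7], [5,6,7]

giving chain groups C_0 ≅ Z^7, C_1 ≅ Z^21, C_2 ≅ Z^14.

The boundary map ∂_1: C_1 → C_0 sends each edge [p,q] (with p < q) to q − p.
As a 7×21 matrix over Z this has rank 6, with invariant factors (1,1,1,1,1,1).

Boundary ∂_2: C_2 → C_1 maps a triangle to the signed sum of its edges. For instance
  ∂[2,3,4] = [3,4] − [2,4] + [2,3],
  ∂[1,3,5] = [3,5] − [1,5] + [1,3].
This gives a 21×14 integer matrix of rank 13; reducing to Smith normal form yields diagonal entries (1,1,1,1,1,1,1,1,1,1,1,1,1).

From H_k ≅ ker(∂_k) / im(∂_{k+1}) we obtain:

  H_0: rank C_0 − rank ∂_1 = 7 − 6 = 1, and the invariant factors of ∂_1 are all 1, so H_0 ≅ Z.
  H_1: rank ker ∂_1 − rank ∂_2 = (21 − 6) − 13 = 2, and the invariant factors of ∂_2 are all 1, so H_1 ≅ Z^2.
  H_2: rank ker ∂_2 − rank ∂_3 = (14 − 13) − 0 = 1, and there is no ∂_3, so H_2 ≅ Z.

H_0 = Z,  H_1 = Z^2,  H_2 = Z.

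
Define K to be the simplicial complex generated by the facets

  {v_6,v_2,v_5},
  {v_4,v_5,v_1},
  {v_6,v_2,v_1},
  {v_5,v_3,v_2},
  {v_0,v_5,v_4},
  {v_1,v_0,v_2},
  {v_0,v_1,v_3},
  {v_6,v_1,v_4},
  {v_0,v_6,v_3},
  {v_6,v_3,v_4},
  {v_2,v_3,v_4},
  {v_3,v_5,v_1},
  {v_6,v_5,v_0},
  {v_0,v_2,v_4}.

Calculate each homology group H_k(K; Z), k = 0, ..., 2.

Take the total order v_0 < v_1 < v_2 < v_3 < v_4 < v_5 < v_6 on the vertex set. Then K (dimension 2) consists of the simplices:

  0-simplices (7): [v_0], [v_1], [v_2], [v_3], [v_4], [v_5], [v_6]
  1-simplices (21): (21 of them)
  2-simplices (14): (14 of them)

Hence C_0 ≅ Z^7, C_1 ≅ Z^21, C_2 ≅ Z^14.

Boundary ∂_1: C_1 → C_0 sends each edge [p,q] (with p < q) to q − p. For instance
  ∂[v_2,v_5] = [v_5] − [v_2].
The resulting 7×21 matrix has rank 6, and its Smith normal form has invariant factors (1,1,1,1,1,1).

The boundary map ∂_2: C_2 → C_1 maps a triangle to the signed sum of its edges. For instance
  ∂[v_3,v_4,v_6] = [v_4,v_6] − [v_3,v_6] + [v_3,v_4],
  ∂[v_1,v_4,v_5] = [v_4,v_5] − [v_1,v_5] + [v_1,v_4].
This gives a 21×14 integer matrix of rank 13; reducing to Smith normal form yields diagonal entries (1,1,1,1,1,1,1,1,1,1,1,1,1).

Now H_k = ker ∂_k / im ∂_{k+1}, so:

  H_0: rank C_0 − rank ∂_1 = 7 − 6 = 1, and the invariant factors of ∂_1 are all 1, so H_0 ≅ Z.
  H_1: rank ker ∂_1 − rank ∂_2 = (21 − 6) − 13 = 2, and the invariant factors of ∂_2 are all 1, so H_1 ≅ Z^2.
  H_2: rank ker ∂_2 − rank ∂_3 = (14 − 13) − 0 = 1, and there is no ∂_3, so H_2 ≅ Z.

H_0 ≅ Z,  H_1 ≅ Z^2,  H_2 ≅ Z.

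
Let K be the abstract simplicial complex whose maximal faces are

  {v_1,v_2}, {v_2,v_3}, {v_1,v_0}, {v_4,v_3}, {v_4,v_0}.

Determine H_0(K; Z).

Order the vertices as v_0 < v_1 < v_2 < v_3 < v_4. Listing each simplex with vertices in this order, K has dimension 1 with simplices:

  0-simplices (5): [v_0], [v_1], [v_2], [v_3], [v_4]
  1-simplices (5): [v_0,v_1], [v_0,v_4], [v_1,v_2], [v_2,v_3], [v_3,v_4]

Hence C_0 ≅ Z^5, C_1 ≅ Z^5.

∂_1: C_1 → C_0 is given by ∂[p,q] = [q] − [p].
As a 5×5 matrix over Z this has rank 4, with invariant factors (1,1,1,1).

Computing H_k = (kernel of ∂_k) / (image of ∂_{k+1}):

  H_0: rank C_0 − rank ∂_1 = 5 − 4 = 1, and the invariant factors of ∂_1 are all 1, so H_0 ≅ Z.

H_0 = Z.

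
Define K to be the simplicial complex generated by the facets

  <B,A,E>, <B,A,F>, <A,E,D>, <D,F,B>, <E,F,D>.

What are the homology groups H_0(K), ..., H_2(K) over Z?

K has 5 vertices, 10 edges, 5 triangles.
rank ∂_0 = 0, rank ∂_1 = 4 ⇒ b_0 = 5 − 0 − 4 = 1; all invariant factors of ∂_1 are 1 so no torsion. So H_0 = Z.
rank ∂_1 = 4, rank ∂_2 = 5 ⇒ b_1 = 10 − 4 − 5 = 1; all invariant factors of ∂_2 are 1 so no torsion. So H_1 = Z.
rank ∂_2 = 5, rank ∂_3 = 0 ⇒ b_2 = 5 − 5 − 0 = 0. So H_2 = 0.

H_0 ≅ Z,  H_1 ≅ Z,  H_2 = 0.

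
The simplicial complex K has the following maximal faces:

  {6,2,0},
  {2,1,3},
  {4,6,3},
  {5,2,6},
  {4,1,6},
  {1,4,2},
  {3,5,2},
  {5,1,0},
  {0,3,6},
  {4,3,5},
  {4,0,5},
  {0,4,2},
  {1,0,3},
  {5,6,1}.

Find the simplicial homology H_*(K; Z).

H_0 ≅ Z,  H_1 ≅ Z^2,  H_2 ≅ Z.

Order the vertices as 0 < 1 < 2 < 3 < 4 < 5 < 6. Listing each simplex with vertices in this order, K has dimension 2 with simplices:

  0-simplices (7): [0], [1], [2], [3], [4], [5], [6]
  1-simplices (21): [0,1], [0,2], [0,3], [0,4], [0,5], [0,6], [1,2], [1,3], [1,4], [1,5], [1,6], [2,3], [2,4], [2,5], [2,6], [3,4], [3,5], [3,6], [4,5], [4,6], [5,6]
  2-simplices (14): [0,1,3], [0,1,5], [0,2,4], [0,2,6], [0,3,6], [0,4,5], [1,2,3], [1,2,4], [1,4,6], [1,5,6], [2,3,5], [2,5,6], [3,4,5], [3,4,6]

giving chain groups C_0 ≅ Z^7, C_1 ≅ Z^21, C_2 ≅ Z^14.

The boundary map ∂_1: C_1 → C_0 is given by ∂[p,q] = [q] − [p]. For instance
  ∂[0,2] = [2] − [0].
This gives a 7×21 integer matrix of rank 6; reducing to Smith normal form yields diagonal entries (1,1,1,1,1,1).

The boundary map ∂_2: C_2 → C_1 acts by ∂[p,q,r] = [q,r] − [p,r] + [p,q]. For instance
  ∂[0,4,5] = [4,5] − [0,5] + [0,4],
  ∂[0,1,5] = [1,5] − [0,5] + [0,1].
The 21×14 boundary matrix has rank 13 and Smith normal form diag(1,1,1,1,1,1,1,1,1,1,1,1,1).

From H_k ≅ ker(∂_k) / im(∂_{k+1}) we obtain:

  H_0: rank C_0 − rank ∂_1 = 7 − 6 = 1, and the invariant factors of ∂_1 are all 1, so H_0 = Z.
  H_1: rank ker ∂_1 − rank ∂_2 = (21 − 6) − 13 = 2, and the invariant factors of ∂_2 are all 1, so H_1 = Z^2.
  H_2: rank ker ∂_2 − rank ∂_3 = (14 − 13) − 0 = 1, and there is no ∂_3, so H_2 = Z.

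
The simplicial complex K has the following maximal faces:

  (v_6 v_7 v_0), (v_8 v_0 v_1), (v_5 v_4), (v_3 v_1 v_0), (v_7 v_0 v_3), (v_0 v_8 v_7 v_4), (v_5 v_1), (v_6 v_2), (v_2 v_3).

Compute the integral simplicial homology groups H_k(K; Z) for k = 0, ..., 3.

H_0 ≅ Z,  H_1 ≅ Z^2,  H_2 = 0,  H_3 = 0.

Order the vertices as v_0 < v_1 < v_2 < v_3 < v_4 < v_5 < v_6 < v_7 < v_8. Listing each simplex with vertices in this order, K has dimension 3 with simplices:

  0-simplices (9): [v_0], [v_1], [v_2], [v_3], [v_4], [v_5], [v_6], [v_7], [v_8]
  1-simplices (17): (17 of them)
  2-simplices (8): [v_0,v_1,v_3], [v_0,v_1,v_8], [v_0,v_3,v_7], [v_0,v_4,v_7], [v_0,v_4,v_8], [v_0,v_6,v_7], [v_0,v_7,v_8], [v_4,v_7,v_8]
  3-simplices (1): [v_0,v_4,v_7,v_8]

giving chain groups C_0 ≅ Z^9, C_1 ≅ Z^17, C_2 ≅ Z^8, C_3 ≅ Z^1.

∂_1: C_1 → C_0 maps an edge to its endpoints' difference, ∂[p,q] = q − p. For instance
  ∂[v_3,v_7] = [v_7] − [v_3].
As a 9×17 matrix over Z this has rank 8, with invariant factors (1,1,1,1,1,1,1,1).

The boundary map ∂_2: C_2 → C_1 acts by ∂[p,q,r] = [q,r] − [p,r] + [p,q]. For instance
  ∂[v_0,v_3,v_7] = [v_3,v_7] − [v_0,v_7] + [v_0,v_3],
  ∂[v_0,v_4,v_7] = [v_4,v_7] − [v_0,v_7] + [v_0,v_4].
The resulting 17×8 matrix has rank 7, and its Smith normal form has invariant factors (1,1,1,1,1,1,1).

∂_3: C_3 → C_2 sends each 3-simplex σ to the alternating sum Σ_i (−1)^i (σ with its i-th vertex removed). For instance
  ∂[v_0,v_4,v_7,v_8] = [v_4,v_7,v_8] − [v_0,v_7,v_8] + [v_0,v_4,v_8] − [v_0,v_4,v_7].
The resulting 8×1 matrix has rank 1, and its Smith normal form has invariant factors (1).

Now H_k = ker ∂_k / im ∂_{k+1}, so:

  H_0: rank C_0 − rank ∂_1 = 9 − 8 = 1, and the invariant factors of ∂_1 are all 1, so H_0 = Z.
  H_1: rank ker ∂_1 − rank ∂_2 = (17 − 8) − 7 = 2, and the invariant factors of ∂_2 are all 1, so H_1 = Z^2.
  H_2: rank ker ∂_2 − rank ∂_3 = (8 − 7) − 1 = 0, and the invariant factors of ∂_3 are all 1, so H_2 = 0.
  H_3: rank ker ∂_3 − rank ∂_4 = (1 − 1) − 0 = 0, and there is no ∂_4, so H_3 = 0.

As a check, the Euler characteristic is 9 − 17 + 8 − 1 = -1, which agrees with 1 − 2 + 0 − 0 = -1.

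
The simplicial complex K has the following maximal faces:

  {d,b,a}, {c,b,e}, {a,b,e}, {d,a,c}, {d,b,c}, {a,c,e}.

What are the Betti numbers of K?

b_0 = 1, b_1 = 0, b_2 = 1.

We work with the vertex ordering a < b < c < d < e. The simplices of K, each written with vertices in increasing order, are:

  0-simplices (5): a, b, c, d, e
  1-simplices (9): ab, ac, ad, ae, bc, bd, be, cd, ce
  2-simplices (6): abd, abe, acd, ace, bcd, bce

giving chain groups C_0 ≅ Z^5, C_1 ≅ Z^9, C_2 ≅ Z^6.

The boundary map ∂_1: C_1 → C_0 sends each edge [p,q] (with p < q) to q − p.
This gives a 5×9 integer matrix of rank 4; reducing to Smith normal form yields diagonal entries (1,1,1,1).

Boundary ∂_2: C_2 → C_1 sends each 2-simplex [p,q,r] to [q,r] − [p,r] + [p,q]. For instance
  ∂bcd = cd − bd + bc,
  ∂abe = be − ae + ab.
The 9×6 boundary matrix has rank 5 and Smith normal form diag(1,1,1,1,1).

Now H_k = ker ∂_k / im ∂_{k+1}, so:

  H_0: rank C_0 − rank ∂_1 = 5 − 4 = 1, and the invariant factors of ∂_1 are all 1, so H_0 ≅ Z.
  H_1: rank ker ∂_1 − rank ∂_2 = (9 − 4) − 5 = 0, and the invariant factors of ∂_2 are all 1, so H_1 ≅ 0.
  H_2: rank ker ∂_2 − rank ∂_3 = (6 − 5) − 0 = 1, and there is no ∂_3, so H_2 ≅ Z.

Hence the Betti numbers are b_0 = 1, b_1 = 0, b_2 = 1.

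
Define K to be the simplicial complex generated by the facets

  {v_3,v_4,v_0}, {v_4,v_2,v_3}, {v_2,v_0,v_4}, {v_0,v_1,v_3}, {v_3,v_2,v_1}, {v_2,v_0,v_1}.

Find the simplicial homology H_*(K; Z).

We work with the vertex ordering v_0 < v_1 < v_2 < v_3 < v_4. The simplices of K, each written with vertices in increasing order, are:

  0-simplices (5): [v_0], [v_1], [v_2], [v_3], [v_4]
  1-simplices (9): [v_0,v_1], [v_0,v_2], [v_0,v_3], [v_0,v_4], [v_1,v_2], [v_1,v_3], [v_2,v_3], [v_2,v_4], [v_3,v_4]
  2-simplices (6): [v_0,v_1,v_2], [v_0,v_1,v_3], [v_0,v_2,v_4], [v_0,v_3,v_4], [v_1,v_2,v_3], [v_2,v_3,v_4]

Hence C_0 ≅ Z^5, C_1 ≅ Z^9, C_2 ≅ Z^6.

∂_1: C_1 → C_0 sends each edge [p,q] (with p < q) to q − p. For instance
  ∂[v_3,v_4] = [v_4] − [v_3].
As a 5×9 matrix over Z this has rank 4, with invariant factors (1,1,1,1).

The boundary map ∂_2: C_2 → C_1 acts by ∂[p,q,r] = [q,r] − [p,r] + [p,q]. For instance
  ∂[v_0,v_3,v_4] = [v_3,v_4] − [v_0,v_4] + [v_0,v_3],
  ∂[v_0,v_1,v_3] = [v_1,v_3] − [v_0,v_3] + [v_0,v_1].
The resulting 9×6 matrix has rank 5, and its Smith normal form has invariant factors (1,1,1,1,1).

Now H_k = ker ∂_k / im ∂_{k+1}, so:

  H_0: rank C_0 − rank ∂_1 = 5 − 4 = 1, and the invariant factors of ∂_1 are all 1, so H_0 = Z.
  H_1: rank ker ∂_1 − rank ∂_2 = (9 − 4) − 5 = 0, and the invariant factors of ∂_2 are all 1, so H_1 = 0.
  H_2: rank ker ∂_2 − rank ∂_3 = (6 − 5) − 0 = 1, and there is no ∂_3, so H_2 = Z.

H_0 ≅ Z,  H_1 = 0,  H_2 ≅ Z.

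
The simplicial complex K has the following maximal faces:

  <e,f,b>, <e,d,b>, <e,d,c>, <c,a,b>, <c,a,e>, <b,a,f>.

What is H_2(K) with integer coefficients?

H_2 ≅ 0.

Take the total order a < b < c < d < e < f on the vertex set. Then K (dimension 2) consists of the simplices:

  0-simplices (6): a, b, c, d, e, f
  1-simplices (12): ab, ac, ae, af, bc, bd, be, bf, cd, ce, de, ef
  2-simplices (6): abc, abf, ace, bde, bef, cde

so the chain groups are C_0 ≅ Z^6, C_1 ≅ Z^12, C_2 ≅ Z^6.

Boundary ∂_1: C_1 → C_0 sends each edge [p,q] (with p < q) to q − p. For instance
  ∂bf = f − b.
The 6×12 boundary matrix has rank 5 and Smith normal form diag(1,1,1,1,1).

The boundary map ∂_2: C_2 → C_1 acts by ∂[p,q,r] = [q,r] − [p,r] + [p,q]. For instance
  ∂bef = ef − bf + be,
  ∂bde = de − be + bd.
The resulting 12×6 matrix has rank 6, and its Smith normal form has invariant factors (1,1,1,1,1,1).

Computing H_k = (kernel of ∂_k) / (image of ∂_{k+1}):

  H_2: rank ker ∂_2 − rank ∂_3 = (6 − 6) − 0 = 0, and there is no ∂_3, so H_2 = 0.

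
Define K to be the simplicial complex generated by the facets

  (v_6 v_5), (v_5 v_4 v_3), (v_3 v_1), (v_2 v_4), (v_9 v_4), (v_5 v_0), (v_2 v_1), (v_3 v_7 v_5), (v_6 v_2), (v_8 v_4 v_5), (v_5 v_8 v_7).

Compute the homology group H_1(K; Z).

H_1 ≅ Z^2.

Fix the vertex order v_0 < v_1 < v_2 < v_3 < v_4 < v_5 < v_6 < v_7 < v_8 < v_9 and write every simplex with vertices in increasing order. Then dim K = 2 and the simplices of K are:

  0-simplices (10): [v_0], [v_1], [v_2], [v_3], [v_4], [v_5], [v_6], [v_7], [v_8], [v_9]
  1-simplices (15): (15 of them)
  2-simplices (4): [v_3,v_4,v_5], [v_3,v_5,v_7], [v_4,v_5,v_8], [v_5,v_7,v_8]

so the chain groups are C_0 ≅ Z^10, C_1 ≅ Z^15, C_2 ≅ Z^4.

∂_1: C_1 → C_0 maps an edge to its endpoints' difference, ∂[p,q] = q − p.
This gives a 10×15 integer matrix of rank 9; reducing to Smith normal form yields diagonal entries (1,1,1,1,1,1,1,1,1).

∂_2: C_2 → C_1 maps a triangle to the signed sum of its edges. For instance
  ∂[v_3,v_5,v_7] = [v_5,v_7] − [v_3,v_7] + [v_3,v_5],
  ∂[v_4,v_5,v_8] = [v_5,v_8] − [v_4,v_8] + [v_4,v_5].
The resulting 15×4 matrix has rank 4, and its Smith normal form has invariant factors (1,1,1,1).

Now H_k = ker ∂_k / im ∂_{k+1}, so:

  H_1: rank ker ∂_1 − rank ∂_2 = (15 − 9) − 4 = 2, and the invariant factors of ∂_2 are all 1, so H_1 ≅ Z^2.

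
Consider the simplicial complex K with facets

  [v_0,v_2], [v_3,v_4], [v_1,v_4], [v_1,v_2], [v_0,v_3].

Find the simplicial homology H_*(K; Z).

H_0 = Z,  H_1 = Z.

K has 5 vertices, 5 edges.
rank ∂_0 = 0, rank ∂_1 = 4 ⇒ b_0 = 5 − 0 − 4 = 1; all invariant factors of ∂_1 are 1 so no torsion. So H_0 ≅ Z.
rank ∂_1 = 4, rank ∂_2 = 0 ⇒ b_1 = 5 − 4 − 0 = 1. So H_1 ≅ Z.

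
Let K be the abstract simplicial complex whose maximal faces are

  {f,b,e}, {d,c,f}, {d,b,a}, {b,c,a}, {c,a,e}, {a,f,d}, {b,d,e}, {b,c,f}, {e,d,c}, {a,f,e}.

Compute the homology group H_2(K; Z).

H_2 = 0.

Take the total order a < b < c < d < e < f on the vertex set. Then K (dimension 2) consists of the simplices:

  0-simplices (6): a, b, c, d, e, f
  1-simplices (15): ab, ac, ad, ae, af, bc, bd, be, bf, cd, ce, cf, de, df, ef
  2-simplices (10): abc, abd, ace, adf, aef, bcf, bde, bef, cde, cdf

giving chain groups C_0 ≅ Z^6, C_1 ≅ Z^15, C_2 ≅ Z^10.

∂_1: C_1 → C_0 is given by ∂[p,q] = [q] − [p].
The resulting 6×15 matrix has rank 5, and its Smith normal form has invariant factors (1,1,1,1,1).

Boundary ∂_2: C_2 → C_1 sends each 2-simplex [p,q,r] to [q,r] − [p,r] + [p,q]. For instance
  ∂ace = ce − ae + ac,
  ∂abd = bd − ad + ab.
As a 15×10 matrix over Z this has rank 10, with invariant factors (1,1,1,1,1,1,1,1,1,2).

Now H_k = ker ∂_k / im ∂_{k+1}, so:

  H_2: rank ker ∂_2 − rank ∂_3 = (10 − 10) − 0 = 0, and there is no ∂_3, so H_2 = 0.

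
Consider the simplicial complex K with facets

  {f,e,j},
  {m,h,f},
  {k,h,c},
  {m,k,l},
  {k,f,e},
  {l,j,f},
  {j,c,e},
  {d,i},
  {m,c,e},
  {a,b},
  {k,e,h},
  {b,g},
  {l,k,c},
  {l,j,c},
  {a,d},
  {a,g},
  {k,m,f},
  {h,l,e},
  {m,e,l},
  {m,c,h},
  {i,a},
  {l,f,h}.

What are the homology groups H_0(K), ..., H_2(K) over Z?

Fix the vertex order a < b < c < d < e < f < g < h < i < j < k < l < m and write every simplex with vertices in increasing order. Then dim K = 2 and the simplices of K are:

  0-simplices (13): a, b, c, d, e, f, g, h, i, j, k, l, m
  1-simplices (30): ab, ad, ag, ai, bg, ce, ch, cj, ck, cl, cm, di, ef, eh, ej, ek, el, em, fh, fj, fk, fl, fm, hk, hl, hm, jl, kl, km, lm
  2-simplices (16): cej, cem, chk, chm, cjl, ckl, efj, efk, ehk, ehl, elm, fhl, fhm, fjl, fkm, klm

Hence C_0 ≅ Z^13, C_1 ≅ Z^30, C_2 ≅ Z^16.

Boundary ∂_1: C_1 → C_0 is given by ∂[p,q] = [q] − [p]. For instance
  ∂cm = m − c.
This gives a 13×30 integer matrix of rank 11; reducing to Smith normal form yields diagonal entries (1,1,1,1,1,1,1,1,1,1,1).

Boundary ∂_2: C_2 → C_1 acts by ∂[p,q,r] = [q,r] − [p,r] + [p,q]. For instance
  ∂chk = hk − ck + ch,
  ∂cej = ej − cj + ce.
This gives a 30×16 integer matrix of rank 15; reducing to Smith normal form yields diagonal entries (1,1,1,1,1,1,1,1,1,1,1,1,1,1,1).

Now H_k = ker ∂_k / im ∂_{k+1}, so:

  H_0: rank C_0 − rank ∂_1 = 13 − 11 = 2, and the invariant factors of ∂_1 are all 1, so H_0 ≅ Z^2.
  H_1: rank ker ∂_1 − rank ∂_2 = (30 − 11) − 15 = 4, and the invariant factors of ∂_2 are all 1, so H_1 ≅ Z^4.
  H_2: rank ker ∂_2 − rank ∂_3 = (16 − 15) − 0 = 1, and there is no ∂_3, so H_2 ≅ Z.

As a check, the Euler characteristic is 13 − 30 + 16 = -1, which agrees with 2 − 4 + 1 = -1.

H_0 ≅ Z^2,  H_1 ≅ Z^4,  H_2 ≅ Z.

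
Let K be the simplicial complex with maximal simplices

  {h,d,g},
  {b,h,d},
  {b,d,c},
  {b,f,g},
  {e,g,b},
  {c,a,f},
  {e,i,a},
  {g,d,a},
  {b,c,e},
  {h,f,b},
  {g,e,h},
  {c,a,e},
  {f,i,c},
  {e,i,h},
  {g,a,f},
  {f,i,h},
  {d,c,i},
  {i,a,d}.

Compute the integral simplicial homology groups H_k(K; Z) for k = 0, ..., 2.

Order the vertices as a < b < c < d < e < f < g < h < i. Listing each simplex with vertices in this order, K has dimension 2 with simplices:

  0-simplices (9): a, b, c, d, e, f, g, h, i
  1-simplices (27): ac, ad, ae, af, ag, ai, bc, bd, be, bf, bg, bh, cd, ce, cf, ci, dg, dh, di, eg, eh, ei, fg, fh, fi, gh, hi
  2-simplices (18): ace, acf, adg, adi, aei, afg, bcd, bce, bdh, beg, bfg, bfh, cdi, cfi, dgh, egh, ehi, fhi

so the chain groups are C_0 ≅ Z^9, C_1 ≅ Z^27, C_2 ≅ Z^18.

Boundary ∂_1: C_1 → C_0 is given by ∂[p,q] = [q] − [p].
The resulting 9×27 matrix has rank 8, and its Smith normal form has invariant factors (1,1,1,1,1,1,1,1).

∂_2: C_2 → C_1 acts by ∂[p,q,r] = [q,r] − [p,r] + [p,q]. For instance
  ∂acf = cf − af + ac,
  ∂cdi = di − ci + cd.
This gives a 27×18 integer matrix of rank 18; reducing to Smith normal form yields diagonal entries (1,1,1,1,1,1,1,1,1,1,1,1,1,1,1,1,1,2).

Now H_k = ker ∂_k / im ∂_{k+1}, so:

  H_0: rank C_0 − rank ∂_1 = 9 − 8 = 1, and the invariant factors of ∂_1 are all 1, so H_0 = Z.
  H_1: rank ker ∂_1 − rank ∂_2 = (27 − 8) − 18 = 1, and ∂_2 has invariant factor 2 > 1, so H_1 = Z ⊕ Z/2Z.
  H_2: rank ker ∂_2 − rank ∂_3 = (18 − 18) − 0 = 0, and there is no ∂_3, so H_2 = 0.

(K is a triangulation of the Klein bottle.)

H_0 ≅ Z,  H_1 ≅ Z ⊕ Z/2Z,  H_2 = 0.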